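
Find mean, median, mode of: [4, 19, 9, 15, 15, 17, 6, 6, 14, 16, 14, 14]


Sorted: [4, 6, 6, 9, 14, 14, 14, 15, 15, 16, 17, 19]
Mean = 149/12
Median = 14
Freq: {4: 1, 19: 1, 9: 1, 15: 2, 17: 1, 6: 2, 14: 3, 16: 1}
Mode: [14]

Mean=149/12, Median=14, Mode=14


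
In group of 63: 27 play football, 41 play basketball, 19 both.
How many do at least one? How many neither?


|A∪B| = 27+41-19 = 49
Neither = 63-49 = 14

At least one: 49; Neither: 14


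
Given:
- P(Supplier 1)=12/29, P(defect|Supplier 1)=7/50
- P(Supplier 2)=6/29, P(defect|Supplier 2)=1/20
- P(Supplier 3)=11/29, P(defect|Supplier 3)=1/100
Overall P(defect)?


P(B) = Σ P(B|Aᵢ)×P(Aᵢ)
  7/50×12/29 = 42/725
  1/20×6/29 = 3/290
  1/100×11/29 = 11/2900
Sum = 209/2900

P(defect) = 209/2900 ≈ 7.21%


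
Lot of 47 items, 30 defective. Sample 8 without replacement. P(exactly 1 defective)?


Hypergeometric: C(30,1)×C(17,7)/C(47,8)
= 30×19448/314457495 = 3536/1905803

P(X=1) = 3536/1905803 ≈ 0.19%


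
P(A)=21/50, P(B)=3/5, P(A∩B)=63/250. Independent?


P(A)×P(B) = 63/250
P(A∩B) = 63/250
Equal ✓ → Independent

Yes, independent


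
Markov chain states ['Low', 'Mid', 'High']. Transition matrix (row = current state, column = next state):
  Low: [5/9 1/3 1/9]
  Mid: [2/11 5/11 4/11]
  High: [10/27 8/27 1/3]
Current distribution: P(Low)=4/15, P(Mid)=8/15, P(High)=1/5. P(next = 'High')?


P(next=High) = Σᵢ P(now=i)×P(i→High)
= 4/15×1/9 + 8/15×4/11 + 1/5×1/3
= 4/135 + 32/165 + 1/15 = 431/1485

P = 431/1485 ≈ 0.2902


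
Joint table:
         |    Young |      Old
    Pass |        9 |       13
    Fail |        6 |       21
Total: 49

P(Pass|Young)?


P(Pass|Young) = 9/(9+6) = 9/15 = 3/5

P = 3/5 ≈ 60.00%


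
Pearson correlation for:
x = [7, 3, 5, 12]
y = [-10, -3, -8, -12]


n=4, Σx=27, Σy=-33, Σxy=-263, Σx²=227, Σy²=317
r = (4×(-263) - 27×(-33))/√((4×227 - 27²)(4×317 - (-33)²))
= -161/√(179×179) = -161/√32041 ≈ -161/179.0000 ≈ -0.8994

r ≈ -0.8994


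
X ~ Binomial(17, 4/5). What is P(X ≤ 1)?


P(X ≤ 1) = Σ P(X=i) for i=0..1
P(X=0) = 1/762939453125
P(X=1) = 68/762939453125
Sum = 69/762939453125

P(X ≤ 1) = 69/762939453125 ≈ 0.00%


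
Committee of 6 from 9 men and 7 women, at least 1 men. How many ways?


Count by #men:
  1M,5W: C(9,1)×C(7,5)=189
  2M,4W: C(9,2)×C(7,4)=1260
  3M,3W: C(9,3)×C(7,3)=2940
  4M,2W: C(9,4)×C(7,2)=2646
  5M,1W: C(9,5)×C(7,1)=882
  6M,0W: C(9,6)×C(7,0)=84
Total = 8001

8001


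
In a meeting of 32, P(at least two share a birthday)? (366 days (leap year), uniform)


P(all different) = Π(366-i)/366 for i=0..31
= 0.247626
P(match) = 1 - 0.247626 = 0.752374

P ≈ 0.7524 ≈ 75.24%


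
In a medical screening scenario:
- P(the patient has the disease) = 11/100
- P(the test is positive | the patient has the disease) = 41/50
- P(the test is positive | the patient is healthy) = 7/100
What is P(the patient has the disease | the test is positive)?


Using Bayes' theorem:
P(A|B) = P(B|A)·P(A) / P(B)

P(the test is positive) = 41/50 × 11/100 + 7/100 × 89/100
= 451/5000 + 623/10000 = 61/400

P(the patient has the disease|the test is positive) = (451/5000) / (61/400) = 902/1525

P(the patient has the disease|the test is positive) = 902/1525 ≈ 59.15%


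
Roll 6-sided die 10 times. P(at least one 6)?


P(no 6)^10 = (5/6)^10 = 9765625/60466176
P(≥1) = 1 - 9765625/60466176 = 50700551/60466176

P = 50700551/60466176 ≈ 83.85%


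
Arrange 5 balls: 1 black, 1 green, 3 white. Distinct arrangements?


5!/(1!×1!×3!) = 20

20


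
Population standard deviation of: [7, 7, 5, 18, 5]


Mean = 42/5
  (7-42/5)²=49/25
  (7-42/5)²=49/25
  (5-42/5)²=289/25
  (18-42/5)²=2304/25
  (5-42/5)²=289/25
Σ(x-μ)² = 596/5
σ² = (596/5)/5 = 596/25

σ = √(596/25) ≈ 4.8826


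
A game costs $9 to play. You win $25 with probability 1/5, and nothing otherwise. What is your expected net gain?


E[gain] = (25-9)×1/5 + (-9)×4/5
= 16/5 - 36/5 = -4

Expected net gain = $-4 ≈ $-4.00


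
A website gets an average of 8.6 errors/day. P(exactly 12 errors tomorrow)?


Poisson(λ=8.6): P(X=12) = e^(-λ)×λ^k/k!
= e^(-8.6) × 8.6^12 / 12!
≈ 0.0001841057937 × 163674647746 / 479001600 ≈ 0.062909

P(X=12) ≈ 0.062909 ≈ 6.29%


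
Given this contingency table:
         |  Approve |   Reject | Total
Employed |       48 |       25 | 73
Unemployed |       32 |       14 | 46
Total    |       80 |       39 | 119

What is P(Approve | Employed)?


P(Approve | Employed) = 48/(48+25) = 48/73

P(Approve|Employed) = 48/73 ≈ 65.75%


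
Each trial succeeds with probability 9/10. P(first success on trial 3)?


Geometric: P(X=3) = (1-p)^(k-1)×p = (1/10)^2×9/10 = 9/1000

P(X=3) = 9/1000 ≈ 0.90%


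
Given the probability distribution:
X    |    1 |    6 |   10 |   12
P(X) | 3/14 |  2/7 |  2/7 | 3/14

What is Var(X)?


E[X] = 103/14
E[X²] = 979/14
Var(X) = E[X²] - (E[X])² = 979/14 - 10609/196 = 3097/196

Var(X) = 3097/196 ≈ 15.8010


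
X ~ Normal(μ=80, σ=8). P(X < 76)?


z = (76-80)/8 = -0.5
P(Z < -0.5) = 0.3085

P(X < 76) ≈ 0.3085


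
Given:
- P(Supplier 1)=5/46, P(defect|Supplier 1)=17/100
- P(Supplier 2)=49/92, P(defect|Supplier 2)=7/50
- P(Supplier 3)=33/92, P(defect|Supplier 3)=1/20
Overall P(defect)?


P(B) = Σ P(B|Aᵢ)×P(Aᵢ)
  17/100×5/46 = 17/920
  7/50×49/92 = 343/4600
  1/20×33/92 = 33/1840
Sum = 1021/9200

P(defect) = 1021/9200 ≈ 11.10%


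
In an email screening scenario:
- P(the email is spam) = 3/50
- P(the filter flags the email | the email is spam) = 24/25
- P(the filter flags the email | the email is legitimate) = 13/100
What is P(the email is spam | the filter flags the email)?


Using Bayes' theorem:
P(A|B) = P(B|A)·P(A) / P(B)

P(the filter flags the email) = 24/25 × 3/50 + 13/100 × 47/50
= 36/625 + 611/5000 = 899/5000

P(the email is spam|the filter flags the email) = (36/625) / (899/5000) = 288/899

P(the email is spam|the filter flags the email) = 288/899 ≈ 32.04%


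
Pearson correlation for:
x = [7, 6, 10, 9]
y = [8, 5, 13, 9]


n=4, Σx=32, Σy=35, Σxy=297, Σx²=266, Σy²=339
r = (4×297 - 32×35)/√((4×266 - 32²)(4×339 - 35²))
= 68/√(40×131) = 68/√5240 ≈ 68/72.3878 ≈ 0.9394

r ≈ 0.9394


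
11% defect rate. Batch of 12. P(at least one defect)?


P(all good) = (89/100)^12 = 246990403565262140303521/1000000000000000000000000
P(≥1 defect) = 753009596434737859696479/1000000000000000000000000

P = 753009596434737859696479/1000000000000000000000000 ≈ 75.30%


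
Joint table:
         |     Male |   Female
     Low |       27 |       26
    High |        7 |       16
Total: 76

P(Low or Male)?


P(Low∨Male) = P(Low) + P(Male) - P(Low∧Male)
= (53 + 34 - 27)/76 = 60/76 = 15/19

P = 15/19 ≈ 78.95%


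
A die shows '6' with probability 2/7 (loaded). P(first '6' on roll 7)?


Geometric: P(X=7) = (1-p)^(k-1)×p = (5/7)^6×2/7 = 31250/823543

P(X=7) = 31250/823543 ≈ 3.79%


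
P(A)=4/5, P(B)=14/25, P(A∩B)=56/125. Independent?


P(A)×P(B) = 56/125
P(A∩B) = 56/125
Equal ✓ → Independent

Yes, independent


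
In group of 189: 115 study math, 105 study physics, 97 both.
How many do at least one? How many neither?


|A∪B| = 115+105-97 = 123
Neither = 189-123 = 66

At least one: 123; Neither: 66


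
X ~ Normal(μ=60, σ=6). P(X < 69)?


z = (69-60)/6 = 1.5
P(Z < 1.5) = 0.9332

P(X < 69) ≈ 0.9332


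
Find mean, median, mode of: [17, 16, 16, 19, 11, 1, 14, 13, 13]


Sorted: [1, 11, 13, 13, 14, 16, 16, 17, 19]
Mean = 120/9 = 40/3
Median = 14
Freq: {17: 1, 16: 2, 19: 1, 11: 1, 1: 1, 14: 1, 13: 2}
Mode: [13, 16]

Mean=40/3, Median=14, Mode=[13, 16]


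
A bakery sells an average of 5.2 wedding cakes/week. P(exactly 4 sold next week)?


Poisson(λ=5.2): P(X=4) = e^(-λ)×λ^k/k!
= e^(-5.2) × 5.2^4 / 4!
≈ 0.005516564421 × 731.1616 / 24 ≈ 0.168063

P(X=4) ≈ 0.168063 ≈ 16.81%


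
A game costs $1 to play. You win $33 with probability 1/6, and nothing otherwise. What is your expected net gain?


E[gain] = (33-1)×1/6 + (-1)×5/6
= 16/3 - 5/6 = 9/2

Expected net gain = $9/2 ≈ $4.50


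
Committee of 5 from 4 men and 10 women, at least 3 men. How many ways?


Count by #men:
  3M,2W: C(4,3)×C(10,2)=180
  4M,1W: C(4,4)×C(10,1)=10
Total = 190

190


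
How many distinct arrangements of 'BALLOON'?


Letters: 7, freq: {'B': 1, 'A': 1, 'L': 2, 'O': 2, 'N': 1}
7!/(1!×1!×2!×2!×1!) = 5040/4 = 1260

1260


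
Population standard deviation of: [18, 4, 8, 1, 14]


Mean = 45/5 = 9
  (18-9)²=81
  (4-9)²=25
  (8-9)²=1
  (1-9)²=64
  (14-9)²=25
Σ(x-μ)² = 196
σ² = 196/5

σ = √(196/5) ≈ 6.2610


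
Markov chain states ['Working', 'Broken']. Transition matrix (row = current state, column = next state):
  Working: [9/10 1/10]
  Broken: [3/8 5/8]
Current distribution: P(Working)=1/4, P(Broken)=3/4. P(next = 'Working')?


P(next=Working) = Σᵢ P(now=i)×P(i→Working)
= 1/4×9/10 + 3/4×3/8
= 9/40 + 9/32 = 81/160

P = 81/160 ≈ 0.5062


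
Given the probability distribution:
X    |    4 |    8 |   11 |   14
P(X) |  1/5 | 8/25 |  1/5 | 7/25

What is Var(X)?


E[X] = 237/25
E[X²] = 2569/25
Var(X) = E[X²] - (E[X])² = 2569/25 - 56169/625 = 8056/625

Var(X) = 8056/625 ≈ 12.8896


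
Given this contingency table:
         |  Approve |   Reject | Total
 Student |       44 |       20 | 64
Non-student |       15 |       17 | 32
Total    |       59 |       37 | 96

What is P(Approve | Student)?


P(Approve | Student) = 44/(44+20) = 44/64 = 11/16

P(Approve|Student) = 11/16 ≈ 68.75%


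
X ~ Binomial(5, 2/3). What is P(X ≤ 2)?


P(X ≤ 2) = Σ P(X=i) for i=0..2
P(X=0) = 1/243
P(X=1) = 10/243
P(X=2) = 40/243
Sum = 17/81

P(X ≤ 2) = 17/81 ≈ 20.99%


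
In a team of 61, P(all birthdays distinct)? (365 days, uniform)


P(all different) = Π(365-i)/365 for i=0..60
= (365/365)×(364/365)×...×(305/365)
= 0.004911

P ≈ 0.0049 ≈ 0.49%


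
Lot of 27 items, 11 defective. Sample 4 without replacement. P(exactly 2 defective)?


Hypergeometric: C(11,2)×C(16,2)/C(27,4)
= 55×120/17550 = 44/117

P(X=2) = 44/117 ≈ 37.61%


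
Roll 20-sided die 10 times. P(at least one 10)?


P(no 10)^10 = (19/20)^10 = 6131066257801/10240000000000
P(≥1) = 1 - 6131066257801/10240000000000 = 4108933742199/10240000000000

P = 4108933742199/10240000000000 ≈ 40.13%


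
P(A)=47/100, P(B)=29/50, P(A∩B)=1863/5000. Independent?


P(A)×P(B) = 1363/5000
P(A∩B) = 1863/5000
Not equal → NOT independent

No, not independent


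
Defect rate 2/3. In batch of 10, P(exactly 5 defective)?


Binomial: P(X=5) = C(10,5)×p^5×(1-p)^5
= 252 × 32/243 × 1/243 = 896/6561

P(X=5) = 896/6561 ≈ 13.66%


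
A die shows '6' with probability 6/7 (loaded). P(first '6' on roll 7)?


Geometric: P(X=7) = (1-p)^(k-1)×p = (1/7)^6×6/7 = 6/823543

P(X=7) = 6/823543 ≈ 0.00%


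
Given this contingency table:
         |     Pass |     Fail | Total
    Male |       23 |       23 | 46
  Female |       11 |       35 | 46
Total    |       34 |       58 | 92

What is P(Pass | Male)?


P(Pass | Male) = 23/(23+23) = 23/46 = 1/2

P(Pass|Male) = 1/2 ≈ 50.00%


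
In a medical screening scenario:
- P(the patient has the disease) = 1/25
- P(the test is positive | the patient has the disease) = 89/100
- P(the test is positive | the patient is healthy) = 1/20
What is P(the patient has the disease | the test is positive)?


Using Bayes' theorem:
P(A|B) = P(B|A)·P(A) / P(B)

P(the test is positive) = 89/100 × 1/25 + 1/20 × 24/25
= 89/2500 + 6/125 = 209/2500

P(the patient has the disease|the test is positive) = (89/2500) / (209/2500) = 89/209

P(the patient has the disease|the test is positive) = 89/209 ≈ 42.58%


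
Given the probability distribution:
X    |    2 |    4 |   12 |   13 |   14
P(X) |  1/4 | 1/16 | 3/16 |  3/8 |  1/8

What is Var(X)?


E[X] = 77/8
E[X²] = 935/8
Var(X) = E[X²] - (E[X])² = 935/8 - 5929/64 = 1551/64

Var(X) = 1551/64 ≈ 24.2344


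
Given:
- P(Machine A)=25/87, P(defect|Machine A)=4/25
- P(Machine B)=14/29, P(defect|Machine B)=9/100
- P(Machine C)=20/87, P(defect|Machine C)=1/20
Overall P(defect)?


P(B) = Σ P(B|Aᵢ)×P(Aᵢ)
  4/25×25/87 = 4/87
  9/100×14/29 = 63/1450
  1/20×20/87 = 1/87
Sum = 439/4350

P(defect) = 439/4350 ≈ 10.09%


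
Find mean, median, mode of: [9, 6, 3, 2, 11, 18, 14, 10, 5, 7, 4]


Sorted: [2, 3, 4, 5, 6, 7, 9, 10, 11, 14, 18]
Mean = 89/11
Median = 7
Freq: {9: 1, 6: 1, 3: 1, 2: 1, 11: 1, 18: 1, 14: 1, 10: 1, 5: 1, 7: 1, 4: 1}
Mode: No mode

Mean=89/11, Median=7, Mode=No mode


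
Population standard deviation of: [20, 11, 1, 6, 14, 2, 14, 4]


Mean = 72/8 = 9
  (20-9)²=121
  (11-9)²=4
  (1-9)²=64
  (6-9)²=9
  (14-9)²=25
  (2-9)²=49
  (14-9)²=25
  (4-9)²=25
Σ(x-μ)² = 322
σ² = 322/8 = 161/4

σ = √(161/4) ≈ 6.3443


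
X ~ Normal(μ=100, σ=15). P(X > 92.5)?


z = (92.5-100)/15 = -0.5
P(X > 92.5) = 1 - P(Z ≤ -0.5) = 1 - 0.3085 = 0.6915

P(X > 92.5) ≈ 0.6915


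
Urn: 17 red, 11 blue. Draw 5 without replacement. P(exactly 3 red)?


Hypergeometric: C(17,3)×C(11,2)/C(28,5)
= 680×55/98280 = 935/2457

P(X=3) = 935/2457 ≈ 38.05%


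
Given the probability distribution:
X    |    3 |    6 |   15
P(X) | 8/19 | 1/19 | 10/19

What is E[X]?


E[X] = Σ x·P(X=x)
= (3)×(8/19) + (6)×(1/19) + (15)×(10/19)
= 180/19

E[X] = 180/19


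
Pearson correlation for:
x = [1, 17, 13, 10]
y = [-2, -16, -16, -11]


n=4, Σx=41, Σy=-45, Σxy=-592, Σx²=559, Σy²=637
r = (4×(-592) - 41×(-45))/√((4×559 - 41²)(4×637 - (-45)²))
= -523/√(555×523) = -523/√290265 ≈ -523/538.7625 ≈ -0.9707

r ≈ -0.9707


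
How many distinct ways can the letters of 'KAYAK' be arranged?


Letters: 5, freq: {'K': 2, 'A': 2, 'Y': 1}
5!/(2!×2!×1!) = 120/4 = 30

30


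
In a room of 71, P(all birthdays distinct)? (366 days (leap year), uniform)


P(all different) = Π(366-i)/366 for i=0..70
= (366/366)×(365/366)×...×(296/366)
= 0.000694

P ≈ 0.0007 ≈ 0.07%


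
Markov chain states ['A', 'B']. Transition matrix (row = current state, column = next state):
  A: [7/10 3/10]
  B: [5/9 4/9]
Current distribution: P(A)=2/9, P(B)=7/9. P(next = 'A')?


P(next=A) = Σᵢ P(now=i)×P(i→A)
= 2/9×7/10 + 7/9×5/9
= 7/45 + 35/81 = 238/405

P = 238/405 ≈ 0.5877


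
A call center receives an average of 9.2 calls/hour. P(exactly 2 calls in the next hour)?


Poisson(λ=9.2): P(X=2) = e^(-λ)×λ^k/k!
= e^(-9.2) × 9.2^2 / 2!
≈ 0.0001010394018 × 84.64 / 2 ≈ 0.004276

P(X=2) ≈ 0.004276 ≈ 0.43%


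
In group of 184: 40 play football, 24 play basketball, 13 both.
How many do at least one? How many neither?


|A∪B| = 40+24-13 = 51
Neither = 184-51 = 133

At least one: 51; Neither: 133


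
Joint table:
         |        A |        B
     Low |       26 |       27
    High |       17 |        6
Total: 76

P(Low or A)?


P(Low∨A) = P(Low) + P(A) - P(Low∧A)
= (53 + 43 - 26)/76 = 70/76 = 35/38

P = 35/38 ≈ 92.11%


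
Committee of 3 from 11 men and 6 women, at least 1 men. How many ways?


Count by #men:
  1M,2W: C(11,1)×C(6,2)=165
  2M,1W: C(11,2)×C(6,1)=330
  3M,0W: C(11,3)×C(6,0)=165
Total = 660

660


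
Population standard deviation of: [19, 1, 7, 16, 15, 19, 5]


Mean = 82/7
  (19-82/7)²=2601/49
  (1-82/7)²=5625/49
  (7-82/7)²=1089/49
  (16-82/7)²=900/49
  (15-82/7)²=529/49
  (19-82/7)²=2601/49
  (5-82/7)²=2209/49
Σ(x-μ)² = 2222/7
σ² = (2222/7)/7 = 2222/49

σ = √(2222/49) ≈ 6.7340


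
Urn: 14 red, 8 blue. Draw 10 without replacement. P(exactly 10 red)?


Hypergeometric: C(14,10)×C(8,0)/C(22,10)
= 1001×1/646646 = 1/646

P(X=10) = 1/646 ≈ 0.15%


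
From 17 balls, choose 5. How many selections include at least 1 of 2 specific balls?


Complement: C(17,5) - C(15,5) = 6188 - 3003 = 3185

3185


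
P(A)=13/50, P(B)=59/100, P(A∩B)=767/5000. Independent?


P(A)×P(B) = 767/5000
P(A∩B) = 767/5000
Equal ✓ → Independent

Yes, independent


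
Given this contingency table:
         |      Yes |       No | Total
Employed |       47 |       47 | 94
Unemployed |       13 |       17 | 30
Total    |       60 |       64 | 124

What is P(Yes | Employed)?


P(Yes | Employed) = 47/(47+47) = 47/94 = 1/2

P(Yes|Employed) = 1/2 ≈ 50.00%


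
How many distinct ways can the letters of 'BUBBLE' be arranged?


Letters: 6, freq: {'B': 3, 'U': 1, 'L': 1, 'E': 1}
6!/(3!×1!×1!×1!) = 720/6 = 120

120


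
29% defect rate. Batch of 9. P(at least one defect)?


P(all good) = (71/100)^9 = 45848500718449031/1000000000000000000
P(≥1 defect) = 954151499281550969/1000000000000000000

P = 954151499281550969/1000000000000000000 ≈ 95.42%


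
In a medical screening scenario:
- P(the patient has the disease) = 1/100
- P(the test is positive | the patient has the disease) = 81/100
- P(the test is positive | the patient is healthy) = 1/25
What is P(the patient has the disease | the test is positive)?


Using Bayes' theorem:
P(A|B) = P(B|A)·P(A) / P(B)

P(the test is positive) = 81/100 × 1/100 + 1/25 × 99/100
= 81/10000 + 99/2500 = 477/10000

P(the patient has the disease|the test is positive) = (81/10000) / (477/10000) = 9/53

P(the patient has the disease|the test is positive) = 9/53 ≈ 16.98%


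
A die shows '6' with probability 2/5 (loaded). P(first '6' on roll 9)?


Geometric: P(X=9) = (1-p)^(k-1)×p = (3/5)^8×2/5 = 13122/1953125

P(X=9) = 13122/1953125 ≈ 0.67%


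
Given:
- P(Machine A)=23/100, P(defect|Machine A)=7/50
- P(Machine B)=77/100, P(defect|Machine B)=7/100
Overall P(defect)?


P(B) = Σ P(B|Aᵢ)×P(Aᵢ)
  7/50×23/100 = 161/5000
  7/100×77/100 = 539/10000
Sum = 861/10000

P(defect) = 861/10000 ≈ 8.61%


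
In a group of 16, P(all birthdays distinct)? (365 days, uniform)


P(all different) = Π(365-i)/365 for i=0..15
= (365/365)×(364/365)×...×(350/365)
= 0.716396

P ≈ 0.7164 ≈ 71.64%


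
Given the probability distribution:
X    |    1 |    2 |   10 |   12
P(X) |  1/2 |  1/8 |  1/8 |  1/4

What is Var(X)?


E[X] = 5
E[X²] = 99/2
Var(X) = E[X²] - (E[X])² = 99/2 - 25 = 49/2

Var(X) = 49/2 ≈ 24.5000


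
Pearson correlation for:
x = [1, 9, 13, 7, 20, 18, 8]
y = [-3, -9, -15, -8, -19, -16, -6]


n=7, Σx=76, Σy=-76, Σxy=-1051, Σx²=1088, Σy²=1032
r = (7×(-1051) - 76×(-76))/√((7×1088 - 76²)(7×1032 - (-76)²))
= -1581/√(1840×1448) = -1581/√2664320 ≈ -1581/1632.2745 ≈ -0.9686

r ≈ -0.9686


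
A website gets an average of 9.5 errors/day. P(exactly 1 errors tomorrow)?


Poisson(λ=9.5): P(X=1) = e^(-λ)×λ^k/k!
= e^(-9.5) × 9.5^1 / 1!
≈ 7.485182989e-05 × 9.5 / 1 ≈ 0.000711

P(X=1) ≈ 0.000711 ≈ 0.07%


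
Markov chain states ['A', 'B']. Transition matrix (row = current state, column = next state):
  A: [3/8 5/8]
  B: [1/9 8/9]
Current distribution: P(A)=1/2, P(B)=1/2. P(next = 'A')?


P(next=A) = Σᵢ P(now=i)×P(i→A)
= 1/2×3/8 + 1/2×1/9
= 3/16 + 1/18 = 35/144

P = 35/144 ≈ 0.2431


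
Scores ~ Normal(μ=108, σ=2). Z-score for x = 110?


z = (x - μ)/σ = (110 - 108)/2 = 1.0

z = 1.0


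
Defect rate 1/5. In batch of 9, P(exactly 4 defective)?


Binomial: P(X=4) = C(9,4)×p^4×(1-p)^5
= 126 × 1/625 × 1024/3125 = 129024/1953125

P(X=4) = 129024/1953125 ≈ 6.61%


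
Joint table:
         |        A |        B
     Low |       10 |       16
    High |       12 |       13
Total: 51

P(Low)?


P(Low) = (10+16)/51 = 26/51

P(Low) = 26/51 ≈ 50.98%


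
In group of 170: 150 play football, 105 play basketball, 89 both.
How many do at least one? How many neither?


|A∪B| = 150+105-89 = 166
Neither = 170-166 = 4

At least one: 166; Neither: 4


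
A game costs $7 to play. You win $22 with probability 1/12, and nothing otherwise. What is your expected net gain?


E[gain] = (22-7)×1/12 + (-7)×11/12
= 5/4 - 77/12 = -31/6

Expected net gain = $-31/6 ≈ $-5.17


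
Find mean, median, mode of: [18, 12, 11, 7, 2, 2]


Sorted: [2, 2, 7, 11, 12, 18]
Mean = 52/6 = 26/3
Median = 9
Freq: {18: 1, 12: 1, 11: 1, 7: 1, 2: 2}
Mode: [2]

Mean=26/3, Median=9, Mode=2


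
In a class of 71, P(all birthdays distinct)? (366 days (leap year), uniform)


P(all different) = Π(366-i)/366 for i=0..70
= (366/366)×(365/366)×...×(296/366)
= 0.000694

P ≈ 0.0007 ≈ 0.07%


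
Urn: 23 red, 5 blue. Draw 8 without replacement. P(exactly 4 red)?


Hypergeometric: C(23,4)×C(5,4)/C(28,8)
= 8855×5/3108105 = 5/351

P(X=4) = 5/351 ≈ 1.42%


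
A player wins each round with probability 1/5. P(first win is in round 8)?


Geometric: P(X=8) = (1-p)^(k-1)×p = (4/5)^7×1/5 = 16384/390625

P(X=8) = 16384/390625 ≈ 4.19%


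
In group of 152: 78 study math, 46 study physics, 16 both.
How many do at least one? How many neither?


|A∪B| = 78+46-16 = 108
Neither = 152-108 = 44

At least one: 108; Neither: 44


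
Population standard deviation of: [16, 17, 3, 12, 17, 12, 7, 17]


Mean = 101/8
  (16-101/8)²=729/64
  (17-101/8)²=1225/64
  (3-101/8)²=5929/64
  (12-101/8)²=25/64
  (17-101/8)²=1225/64
  (12-101/8)²=25/64
  (7-101/8)²=2025/64
  (17-101/8)²=1225/64
Σ(x-μ)² = 1551/8
σ² = (1551/8)/8 = 1551/64

σ = √(1551/64) ≈ 4.9228


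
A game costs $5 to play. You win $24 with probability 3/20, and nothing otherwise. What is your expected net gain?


E[gain] = (24-5)×3/20 + (-5)×17/20
= 57/20 - 17/4 = -7/5

Expected net gain = $-7/5 ≈ $-1.40


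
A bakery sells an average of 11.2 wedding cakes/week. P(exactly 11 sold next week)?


Poisson(λ=11.2): P(X=11) = e^(-λ)×λ^k/k!
= e^(-11.2) × 11.2^11 / 11!
≈ 1.367419607e-05 × 347854999335 / 39916800 ≈ 0.119164

P(X=11) ≈ 0.119164 ≈ 11.92%


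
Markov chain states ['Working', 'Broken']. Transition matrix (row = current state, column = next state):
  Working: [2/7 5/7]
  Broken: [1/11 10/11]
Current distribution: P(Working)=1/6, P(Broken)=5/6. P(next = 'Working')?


P(next=Working) = Σᵢ P(now=i)×P(i→Working)
= 1/6×2/7 + 5/6×1/11
= 1/21 + 5/66 = 19/154

P = 19/154 ≈ 0.1234


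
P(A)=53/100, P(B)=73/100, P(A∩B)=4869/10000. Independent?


P(A)×P(B) = 3869/10000
P(A∩B) = 4869/10000
Not equal → NOT independent

No, not independent


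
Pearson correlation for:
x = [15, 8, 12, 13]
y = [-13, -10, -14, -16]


n=4, Σx=48, Σy=-53, Σxy=-651, Σx²=602, Σy²=721
r = (4×(-651) - 48×(-53))/√((4×602 - 48²)(4×721 - (-53)²))
= -60/√(104×75) = -60/√7800 ≈ -60/88.3176 ≈ -0.6794

r ≈ -0.6794


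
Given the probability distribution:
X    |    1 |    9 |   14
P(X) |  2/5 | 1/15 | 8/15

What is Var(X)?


E[X] = 127/15
E[X²] = 331/3
Var(X) = E[X²] - (E[X])² = 331/3 - 16129/225 = 8696/225

Var(X) = 8696/225 ≈ 38.6489


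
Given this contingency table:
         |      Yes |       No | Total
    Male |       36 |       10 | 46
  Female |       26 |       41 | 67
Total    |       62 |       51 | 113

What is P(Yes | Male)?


P(Yes | Male) = 36/(36+10) = 36/46 = 18/23

P(Yes|Male) = 18/23 ≈ 78.26%


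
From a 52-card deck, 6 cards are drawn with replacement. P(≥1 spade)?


P(not a spade) = 39/52 = 3/4
P(none in 6 draws) = (3/4)^6 = 729/4096
P(≥1 spade) = 1 - 729/4096 = 3367/4096

P = 3367/4096 ≈ 82.20%


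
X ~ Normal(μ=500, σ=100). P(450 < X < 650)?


z₁=(450-500)/100=-0.5, z₂=(650-500)/100=1.5
P = Φ(1.5) - Φ(-0.5) = 0.933193 - 0.308538 = 0.624655 ≈ 0.6247

P(450 < X < 650) ≈ 0.6247


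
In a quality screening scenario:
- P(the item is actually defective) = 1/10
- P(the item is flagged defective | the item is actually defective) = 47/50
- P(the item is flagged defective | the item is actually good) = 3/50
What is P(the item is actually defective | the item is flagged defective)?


Using Bayes' theorem:
P(A|B) = P(B|A)·P(A) / P(B)

P(the item is flagged defective) = 47/50 × 1/10 + 3/50 × 9/10
= 47/500 + 27/500 = 37/250

P(the item is actually defective|the item is flagged defective) = (47/500) / (37/250) = 47/74

P(the item is actually defective|the item is flagged defective) = 47/74 ≈ 63.51%


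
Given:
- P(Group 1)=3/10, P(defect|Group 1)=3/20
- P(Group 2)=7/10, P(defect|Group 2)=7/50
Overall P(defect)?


P(B) = Σ P(B|Aᵢ)×P(Aᵢ)
  3/20×3/10 = 9/200
  7/50×7/10 = 49/500
Sum = 143/1000

P(defect) = 143/1000 ≈ 14.30%


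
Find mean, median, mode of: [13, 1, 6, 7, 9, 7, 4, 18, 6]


Sorted: [1, 4, 6, 6, 7, 7, 9, 13, 18]
Mean = 71/9
Median = 7
Freq: {13: 1, 1: 1, 6: 2, 7: 2, 9: 1, 4: 1, 18: 1}
Mode: [6, 7]

Mean=71/9, Median=7, Mode=[6, 7]


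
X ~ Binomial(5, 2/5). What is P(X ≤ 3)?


P(X ≤ 3) = Σ P(X=i) for i=0..3
P(X=0) = 243/3125
P(X=1) = 162/625
P(X=2) = 216/625
P(X=3) = 144/625
Sum = 2853/3125

P(X ≤ 3) = 2853/3125 ≈ 91.30%


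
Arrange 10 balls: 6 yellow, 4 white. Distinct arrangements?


10!/(6!×4!) = 210

210


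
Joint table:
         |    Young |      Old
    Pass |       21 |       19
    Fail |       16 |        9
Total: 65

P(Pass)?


P(Pass) = (21+19)/65 = 40/65 = 8/13

P(Pass) = 8/13 ≈ 61.54%


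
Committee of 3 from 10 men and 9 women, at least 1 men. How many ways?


Count by #men:
  1M,2W: C(10,1)×C(9,2)=360
  2M,1W: C(10,2)×C(9,1)=405
  3M,0W: C(10,3)×C(9,0)=120
Total = 885

885


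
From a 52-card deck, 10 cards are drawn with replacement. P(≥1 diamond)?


P(not a diamond) = 39/52 = 3/4
P(none in 10 draws) = (3/4)^10 = 59049/1048576
P(≥1 diamond) = 1 - 59049/1048576 = 989527/1048576

P = 989527/1048576 ≈ 94.37%


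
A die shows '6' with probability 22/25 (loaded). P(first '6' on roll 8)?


Geometric: P(X=8) = (1-p)^(k-1)×p = (3/25)^7×22/25 = 48114/152587890625

P(X=8) = 48114/152587890625 ≈ 0.00%


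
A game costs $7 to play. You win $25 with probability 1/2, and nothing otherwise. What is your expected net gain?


E[gain] = (25-7)×1/2 + (-7)×1/2
= 9 - 7/2 = 11/2

Expected net gain = $11/2 ≈ $5.50


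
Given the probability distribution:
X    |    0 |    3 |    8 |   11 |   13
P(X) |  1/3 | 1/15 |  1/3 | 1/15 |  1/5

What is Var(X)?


E[X] = 31/5
E[X²] = 319/5
Var(X) = E[X²] - (E[X])² = 319/5 - 961/25 = 634/25

Var(X) = 634/25 ≈ 25.3600


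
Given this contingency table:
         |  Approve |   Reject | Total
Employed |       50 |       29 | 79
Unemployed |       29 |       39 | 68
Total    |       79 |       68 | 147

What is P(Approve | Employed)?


P(Approve | Employed) = 50/(50+29) = 50/79

P(Approve|Employed) = 50/79 ≈ 63.29%


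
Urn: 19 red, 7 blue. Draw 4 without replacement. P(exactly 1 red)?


Hypergeometric: C(19,1)×C(7,3)/C(26,4)
= 19×35/14950 = 133/2990

P(X=1) = 133/2990 ≈ 4.45%


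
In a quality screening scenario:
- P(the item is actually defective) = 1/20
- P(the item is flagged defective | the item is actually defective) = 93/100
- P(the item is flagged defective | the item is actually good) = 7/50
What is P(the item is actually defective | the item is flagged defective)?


Using Bayes' theorem:
P(A|B) = P(B|A)·P(A) / P(B)

P(the item is flagged defective) = 93/100 × 1/20 + 7/50 × 19/20
= 93/2000 + 133/1000 = 359/2000

P(the item is actually defective|the item is flagged defective) = (93/2000) / (359/2000) = 93/359

P(the item is actually defective|the item is flagged defective) = 93/359 ≈ 25.91%


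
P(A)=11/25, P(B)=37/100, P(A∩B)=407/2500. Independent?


P(A)×P(B) = 407/2500
P(A∩B) = 407/2500
Equal ✓ → Independent

Yes, independent


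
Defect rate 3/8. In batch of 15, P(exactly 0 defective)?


Binomial: P(X=0) = C(15,0)×p^0×(1-p)^15
= 1 × 1 × 30517578125/35184372088832 = 30517578125/35184372088832

P(X=0) = 30517578125/35184372088832 ≈ 0.09%


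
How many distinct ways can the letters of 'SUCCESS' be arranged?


Letters: 7, freq: {'S': 3, 'U': 1, 'C': 2, 'E': 1}
7!/(3!×1!×2!×1!) = 5040/12 = 420

420


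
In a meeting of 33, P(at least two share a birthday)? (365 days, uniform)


P(all different) = Π(365-i)/365 for i=0..32
= 0.225028
P(match) = 1 - 0.225028 = 0.774972

P ≈ 0.7750 ≈ 77.50%


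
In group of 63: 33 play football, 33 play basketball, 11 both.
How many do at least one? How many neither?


|A∪B| = 33+33-11 = 55
Neither = 63-55 = 8

At least one: 55; Neither: 8


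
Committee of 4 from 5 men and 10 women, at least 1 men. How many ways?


Count by #men:
  1M,3W: C(5,1)×C(10,3)=600
  2M,2W: C(5,2)×C(10,2)=450
  3M,1W: C(5,3)×C(10,1)=100
  4M,0W: C(5,4)×C(10,0)=5
Total = 1155

1155


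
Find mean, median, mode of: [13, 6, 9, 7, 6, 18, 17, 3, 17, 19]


Sorted: [3, 6, 6, 7, 9, 13, 17, 17, 18, 19]
Mean = 115/10 = 23/2
Median = 11
Freq: {13: 1, 6: 2, 9: 1, 7: 1, 18: 1, 17: 2, 3: 1, 19: 1}
Mode: [6, 17]

Mean=23/2, Median=11, Mode=[6, 17]


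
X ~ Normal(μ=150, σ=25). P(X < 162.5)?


z = (162.5-150)/25 = 0.5
P(Z < 0.5) = 0.6915

P(X < 162.5) ≈ 0.6915


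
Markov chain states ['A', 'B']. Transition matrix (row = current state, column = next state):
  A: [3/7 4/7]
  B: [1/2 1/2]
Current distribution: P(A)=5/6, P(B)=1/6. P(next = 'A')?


P(next=A) = Σᵢ P(now=i)×P(i→A)
= 5/6×3/7 + 1/6×1/2
= 5/14 + 1/12 = 37/84

P = 37/84 ≈ 0.4405


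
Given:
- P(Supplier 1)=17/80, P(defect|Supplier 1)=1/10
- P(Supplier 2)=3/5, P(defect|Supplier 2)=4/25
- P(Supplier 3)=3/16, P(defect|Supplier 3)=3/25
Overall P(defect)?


P(B) = Σ P(B|Aᵢ)×P(Aᵢ)
  1/10×17/80 = 17/800
  4/25×3/5 = 12/125
  3/25×3/16 = 9/400
Sum = 559/4000

P(defect) = 559/4000 ≈ 13.98%


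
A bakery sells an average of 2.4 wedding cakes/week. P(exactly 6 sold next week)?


Poisson(λ=2.4): P(X=6) = e^(-λ)×λ^k/k!
= e^(-2.4) × 2.4^6 / 6!
≈ 0.09071795329 × 191.102976 / 720 ≈ 0.024078

P(X=6) ≈ 0.024078 ≈ 2.41%


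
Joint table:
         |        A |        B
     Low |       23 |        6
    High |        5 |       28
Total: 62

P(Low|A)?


P(Low|A) = 23/(23+5) = 23/28

P = 23/28 ≈ 82.14%


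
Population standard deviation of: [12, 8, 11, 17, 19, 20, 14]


Mean = 101/7
  (12-101/7)²=289/49
  (8-101/7)²=2025/49
  (11-101/7)²=576/49
  (17-101/7)²=324/49
  (19-101/7)²=1024/49
  (20-101/7)²=1521/49
  (14-101/7)²=9/49
Σ(x-μ)² = 824/7
σ² = (824/7)/7 = 824/49

σ = √(824/49) ≈ 4.1008


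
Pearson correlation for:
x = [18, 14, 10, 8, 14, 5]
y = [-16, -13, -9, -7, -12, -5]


n=6, Σx=69, Σy=-62, Σxy=-809, Σx²=905, Σy²=724
r = (6×(-809) - 69×(-62))/√((6×905 - 69²)(6×724 - (-62)²))
= -576/√(669×500) = -576/√334500 ≈ -576/578.3597 ≈ -0.9959

r ≈ -0.9959


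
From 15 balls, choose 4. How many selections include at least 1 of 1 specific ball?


Complement: C(15,4) - C(14,4) = 1365 - 1001 = 364

364


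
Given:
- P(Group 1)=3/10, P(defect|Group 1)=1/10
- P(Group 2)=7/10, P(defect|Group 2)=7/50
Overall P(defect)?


P(B) = Σ P(B|Aᵢ)×P(Aᵢ)
  1/10×3/10 = 3/100
  7/50×7/10 = 49/500
Sum = 16/125

P(defect) = 16/125 ≈ 12.80%


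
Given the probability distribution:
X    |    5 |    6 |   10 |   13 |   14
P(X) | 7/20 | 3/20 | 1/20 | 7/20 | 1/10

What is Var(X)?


E[X] = 91/10
E[X²] = 979/10
Var(X) = E[X²] - (E[X])² = 979/10 - 8281/100 = 1509/100

Var(X) = 1509/100 ≈ 15.0900


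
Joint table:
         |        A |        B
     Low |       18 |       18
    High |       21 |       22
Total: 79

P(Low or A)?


P(Low∨A) = P(Low) + P(A) - P(Low∧A)
= (36 + 39 - 18)/79 = 57/79

P = 57/79 ≈ 72.15%


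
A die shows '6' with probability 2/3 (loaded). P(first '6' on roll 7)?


Geometric: P(X=7) = (1-p)^(k-1)×p = (1/3)^6×2/3 = 2/2187

P(X=7) = 2/2187 ≈ 0.09%


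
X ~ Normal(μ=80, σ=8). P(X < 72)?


z = (72-80)/8 = -1.0
P(Z < -1.0) = 0.1587

P(X < 72) ≈ 0.1587


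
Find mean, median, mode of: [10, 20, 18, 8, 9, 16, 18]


Sorted: [8, 9, 10, 16, 18, 18, 20]
Mean = 99/7
Median = 16
Freq: {10: 1, 20: 1, 18: 2, 8: 1, 9: 1, 16: 1}
Mode: [18]

Mean=99/7, Median=16, Mode=18


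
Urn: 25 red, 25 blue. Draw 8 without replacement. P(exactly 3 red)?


Hypergeometric: C(25,3)×C(25,5)/C(50,8)
= 2300×53130/536878650 = 460/2021

P(X=3) = 460/2021 ≈ 22.76%


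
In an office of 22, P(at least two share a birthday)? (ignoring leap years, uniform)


P(all different) = Π(365-i)/365 for i=0..21
= 0.524305
P(match) = 1 - 0.524305 = 0.475695

P ≈ 0.4757 ≈ 47.57%


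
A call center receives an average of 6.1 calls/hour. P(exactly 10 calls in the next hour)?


Poisson(λ=6.1): P(X=10) = e^(-λ)×λ^k/k!
= e^(-6.1) × 6.1^10 / 10!
≈ 0.002242867719 × 71334291.1663 / 3628800 ≈ 0.044090

P(X=10) ≈ 0.044090 ≈ 4.41%


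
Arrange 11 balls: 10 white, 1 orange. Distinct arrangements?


11!/(10!×1!) = 11

11


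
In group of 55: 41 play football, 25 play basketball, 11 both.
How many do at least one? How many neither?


|A∪B| = 41+25-11 = 55
Neither = 55-55 = 0

At least one: 55; Neither: 0


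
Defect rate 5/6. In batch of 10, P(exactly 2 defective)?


Binomial: P(X=2) = C(10,2)×p^2×(1-p)^8
= 45 × 25/36 × 1/1679616 = 125/6718464

P(X=2) = 125/6718464 ≈ 0.00%


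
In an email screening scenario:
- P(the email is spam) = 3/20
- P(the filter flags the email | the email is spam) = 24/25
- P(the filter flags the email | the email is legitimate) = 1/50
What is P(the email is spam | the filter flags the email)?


Using Bayes' theorem:
P(A|B) = P(B|A)·P(A) / P(B)

P(the filter flags the email) = 24/25 × 3/20 + 1/50 × 17/20
= 18/125 + 17/1000 = 161/1000

P(the email is spam|the filter flags the email) = (18/125) / (161/1000) = 144/161

P(the email is spam|the filter flags the email) = 144/161 ≈ 89.44%


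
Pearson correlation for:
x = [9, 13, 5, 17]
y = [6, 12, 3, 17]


n=4, Σx=44, Σy=38, Σxy=514, Σx²=564, Σy²=478
r = (4×514 - 44×38)/√((4×564 - 44²)(4×478 - 38²))
= 384/√(320×468) = 384/√149760 ≈ 384/386.9884 ≈ 0.9923

r ≈ 0.9923


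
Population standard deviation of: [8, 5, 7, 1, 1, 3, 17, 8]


Mean = 50/8 = 25/4
  (8-25/4)²=49/16
  (5-25/4)²=25/16
  (7-25/4)²=9/16
  (1-25/4)²=441/16
  (1-25/4)²=441/16
  (3-25/4)²=169/16
  (17-25/4)²=1849/16
  (8-25/4)²=49/16
Σ(x-μ)² = 379/2
σ² = (379/2)/8 = 379/16

σ = √(379/16) ≈ 4.8670


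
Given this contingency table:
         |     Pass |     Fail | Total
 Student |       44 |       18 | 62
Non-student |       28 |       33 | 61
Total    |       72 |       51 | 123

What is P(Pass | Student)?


P(Pass | Student) = 44/(44+18) = 44/62 = 22/31

P(Pass|Student) = 22/31 ≈ 70.97%


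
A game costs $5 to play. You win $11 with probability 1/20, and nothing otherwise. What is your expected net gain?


E[gain] = (11-5)×1/20 + (-5)×19/20
= 3/10 - 19/4 = -89/20

Expected net gain = $-89/20 ≈ $-4.45


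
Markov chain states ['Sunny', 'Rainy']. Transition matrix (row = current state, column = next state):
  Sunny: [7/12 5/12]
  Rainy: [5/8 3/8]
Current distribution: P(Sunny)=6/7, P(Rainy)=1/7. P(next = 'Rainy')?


P(next=Rainy) = Σᵢ P(now=i)×P(i→Rainy)
= 6/7×5/12 + 1/7×3/8
= 5/14 + 3/56 = 23/56

P = 23/56 ≈ 0.4107


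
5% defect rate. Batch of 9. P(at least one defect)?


P(all good) = (19/20)^9 = 322687697779/512000000000
P(≥1 defect) = 189312302221/512000000000

P = 189312302221/512000000000 ≈ 36.98%


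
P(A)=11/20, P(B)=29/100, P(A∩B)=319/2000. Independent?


P(A)×P(B) = 319/2000
P(A∩B) = 319/2000
Equal ✓ → Independent

Yes, independent


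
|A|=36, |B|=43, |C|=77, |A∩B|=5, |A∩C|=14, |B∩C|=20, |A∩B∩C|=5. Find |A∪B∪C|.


|A∪B∪C| = 36+43+77-5-14-20+5 = 122

|A∪B∪C| = 122


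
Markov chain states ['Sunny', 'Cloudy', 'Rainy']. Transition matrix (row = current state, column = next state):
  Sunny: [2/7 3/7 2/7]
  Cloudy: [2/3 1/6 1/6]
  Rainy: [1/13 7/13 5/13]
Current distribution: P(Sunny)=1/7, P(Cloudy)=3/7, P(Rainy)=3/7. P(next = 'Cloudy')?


P(next=Cloudy) = Σᵢ P(now=i)×P(i→Cloudy)
= 1/7×3/7 + 3/7×1/6 + 3/7×7/13
= 3/49 + 1/14 + 3/13 = 463/1274

P = 463/1274 ≈ 0.3634


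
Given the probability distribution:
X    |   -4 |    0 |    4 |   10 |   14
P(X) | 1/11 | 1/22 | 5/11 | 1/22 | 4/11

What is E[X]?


E[X] = Σ x·P(X=x)
= (-4)×(1/11) + (0)×(1/22) + (4)×(5/11) + (10)×(1/22) + (14)×(4/11)
= 7

E[X] = 7


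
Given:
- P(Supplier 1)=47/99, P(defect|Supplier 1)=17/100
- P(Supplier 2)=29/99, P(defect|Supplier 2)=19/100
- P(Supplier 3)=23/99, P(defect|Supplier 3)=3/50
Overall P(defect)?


P(B) = Σ P(B|Aᵢ)×P(Aᵢ)
  17/100×47/99 = 799/9900
  19/100×29/99 = 551/9900
  3/50×23/99 = 23/1650
Sum = 124/825

P(defect) = 124/825 ≈ 15.03%


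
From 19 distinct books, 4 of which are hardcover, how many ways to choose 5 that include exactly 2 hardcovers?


Choose 2 of the 4 hardcovers and 3 of the other 15 books:
C(4,2)×C(15,3) = 6×455 = 2730

2730


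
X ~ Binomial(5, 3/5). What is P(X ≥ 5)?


P(X ≥ 5) = Σ P(X=i) for i=5..5
P(X=5) = 243/3125
Sum = 243/3125

P(X ≥ 5) = 243/3125 ≈ 7.78%


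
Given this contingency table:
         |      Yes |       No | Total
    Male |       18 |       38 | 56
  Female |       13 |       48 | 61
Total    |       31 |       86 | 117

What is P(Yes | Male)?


P(Yes | Male) = 18/(18+38) = 18/56 = 9/28

P(Yes|Male) = 9/28 ≈ 32.14%


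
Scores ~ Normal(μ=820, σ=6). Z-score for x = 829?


z = (x - μ)/σ = (829 - 820)/6 = 1.5

z = 1.5


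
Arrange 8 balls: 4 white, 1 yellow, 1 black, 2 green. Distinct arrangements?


8!/(4!×1!×1!×2!) = 840

840


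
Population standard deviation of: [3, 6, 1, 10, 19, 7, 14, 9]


Mean = 69/8
  (3-69/8)²=2025/64
  (6-69/8)²=441/64
  (1-69/8)²=3721/64
  (10-69/8)²=121/64
  (19-69/8)²=6889/64
  (7-69/8)²=169/64
  (14-69/8)²=1849/64
  (9-69/8)²=9/64
Σ(x-μ)² = 1903/8
σ² = (1903/8)/8 = 1903/64

σ = √(1903/64) ≈ 5.4529


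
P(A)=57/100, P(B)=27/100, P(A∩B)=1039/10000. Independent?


P(A)×P(B) = 1539/10000
P(A∩B) = 1039/10000
Not equal → NOT independent

No, not independent


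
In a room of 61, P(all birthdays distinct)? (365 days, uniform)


P(all different) = Π(365-i)/365 for i=0..60
= (365/365)×(364/365)×...×(305/365)
= 0.004911

P ≈ 0.0049 ≈ 0.49%


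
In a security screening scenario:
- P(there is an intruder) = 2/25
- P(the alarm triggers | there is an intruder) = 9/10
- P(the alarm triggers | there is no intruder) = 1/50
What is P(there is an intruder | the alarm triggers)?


Using Bayes' theorem:
P(A|B) = P(B|A)·P(A) / P(B)

P(the alarm triggers) = 9/10 × 2/25 + 1/50 × 23/25
= 9/125 + 23/1250 = 113/1250

P(there is an intruder|the alarm triggers) = (9/125) / (113/1250) = 90/113

P(there is an intruder|the alarm triggers) = 90/113 ≈ 79.65%


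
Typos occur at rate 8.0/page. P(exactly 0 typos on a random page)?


Poisson(λ=8.0): P(X=0) = e^(-λ)×λ^k/k!
= e^(-8.0) × 8.0^0 / 0!
≈ 0.0003354626279 × 1 / 1 ≈ 0.000335

P(X=0) ≈ 0.000335 ≈ 0.03%


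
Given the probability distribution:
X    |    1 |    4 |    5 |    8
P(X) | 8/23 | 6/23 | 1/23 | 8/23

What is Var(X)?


E[X] = 101/23
E[X²] = 641/23
Var(X) = E[X²] - (E[X])² = 641/23 - 10201/529 = 4542/529

Var(X) = 4542/529 ≈ 8.5860


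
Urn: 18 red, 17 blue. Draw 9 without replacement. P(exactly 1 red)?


Hypergeometric: C(18,1)×C(17,8)/C(35,9)
= 18×24310/70607460 = 39/6293

P(X=1) = 39/6293 ≈ 0.62%


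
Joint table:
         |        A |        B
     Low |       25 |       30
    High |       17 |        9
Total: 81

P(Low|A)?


P(Low|A) = 25/(25+17) = 25/42

P = 25/42 ≈ 59.52%


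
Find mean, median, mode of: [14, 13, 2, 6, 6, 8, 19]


Sorted: [2, 6, 6, 8, 13, 14, 19]
Mean = 68/7
Median = 8
Freq: {14: 1, 13: 1, 2: 1, 6: 2, 8: 1, 19: 1}
Mode: [6]

Mean=68/7, Median=8, Mode=6
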